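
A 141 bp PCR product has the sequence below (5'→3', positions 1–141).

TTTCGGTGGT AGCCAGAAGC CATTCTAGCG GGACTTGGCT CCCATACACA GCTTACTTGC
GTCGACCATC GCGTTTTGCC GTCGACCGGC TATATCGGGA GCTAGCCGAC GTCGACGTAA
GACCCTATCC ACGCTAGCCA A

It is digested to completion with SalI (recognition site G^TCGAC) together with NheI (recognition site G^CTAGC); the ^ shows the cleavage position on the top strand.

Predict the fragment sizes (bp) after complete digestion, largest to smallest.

SalI sites (GTCGAC) start at positions 61, 81, 111.
SalI cuts after the first base of each site, so after positions 61, 81, 111.
NheI sites (GCTAGC) start at positions 101, 133.
NheI cuts after the first base of each site, so after positions 101, 133.
Combined cut positions: 61, 81, 101, 111, 133.
Linear molecule, 5 cuts → 6 fragments:
  1–61 → 61 bp
  62–81 → 20 bp
  82–101 → 20 bp
  102–111 → 10 bp
  112–133 → 22 bp
  134–141 → 8 bp
Sorted largest to smallest: 61, 22, 20, 20, 10, 8 bp.

61, 22, 20, 20, 10, 8 bp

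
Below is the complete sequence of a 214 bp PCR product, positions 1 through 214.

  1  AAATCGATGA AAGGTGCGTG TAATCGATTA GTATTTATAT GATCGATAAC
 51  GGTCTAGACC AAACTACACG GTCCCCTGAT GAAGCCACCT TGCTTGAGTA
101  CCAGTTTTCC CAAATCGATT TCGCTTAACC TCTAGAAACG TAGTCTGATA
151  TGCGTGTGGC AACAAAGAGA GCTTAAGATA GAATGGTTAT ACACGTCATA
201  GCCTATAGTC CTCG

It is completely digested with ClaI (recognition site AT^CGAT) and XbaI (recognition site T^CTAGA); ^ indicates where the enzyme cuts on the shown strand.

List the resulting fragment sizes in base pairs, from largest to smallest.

ClaI sites (ATCGAT) start at positions 3, 23, 42, 114.
ClaI cuts after base 2 of each site, so after positions 4, 24, 43, 115.
XbaI sites (TCTAGA) start at positions 53, 131.
XbaI cuts after the first base of each site, so after positions 53, 131.
Combined cut positions: 4, 24, 43, 53, 115, 131.
Linear molecule, 6 cuts → 7 fragments:
  1–4 → 4 bp
  5–24 → 20 bp
  25–43 → 19 bp
  44–53 → 10 bp
  54–115 → 62 bp
  116–131 → 16 bp
  132–214 → 83 bp
Sorted largest to smallest: 83, 62, 20, 19, 16, 10, 4 bp.

83, 62, 20, 19, 16, 10, 4 bp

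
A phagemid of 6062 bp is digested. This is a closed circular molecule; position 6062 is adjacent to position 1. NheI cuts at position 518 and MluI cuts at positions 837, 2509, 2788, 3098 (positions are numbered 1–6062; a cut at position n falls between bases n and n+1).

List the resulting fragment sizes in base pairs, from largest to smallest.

Combined cut positions (sorted): 518, 837, 2509, 2788, 3098.
Circular molecule, 5 cuts → 5 fragments:
  837 − 518 = 319 bp
  2509 − 837 = 1672 bp
  2788 − 2509 = 279 bp
  3098 − 2788 = 310 bp
  wrap: 6062 − 3098 + 518 = 3482 bp
Sorted largest to smallest: 3482, 1672, 319, 310, 279 bp.

3482, 1672, 319, 310, 279 bp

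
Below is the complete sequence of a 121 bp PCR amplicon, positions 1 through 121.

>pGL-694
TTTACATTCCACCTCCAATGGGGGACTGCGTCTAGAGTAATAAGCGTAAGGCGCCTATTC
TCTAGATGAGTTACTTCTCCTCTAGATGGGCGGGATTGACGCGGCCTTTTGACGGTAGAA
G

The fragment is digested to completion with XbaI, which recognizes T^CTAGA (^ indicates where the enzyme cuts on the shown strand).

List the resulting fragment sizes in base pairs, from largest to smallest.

XbaI sites (TCTAGA) start at positions 31, 61, 81.
XbaI cuts after the first base of each site, so after positions 31, 61, 81.
Linear molecule, 3 cuts → 4 fragments:
  1–31 → 31 bp
  32–61 → 30 bp
  62–81 → 20 bp
  82–121 → 40 bp
Sorted largest to smallest: 40, 31, 30, 20 bp.

40, 31, 30, 20 bp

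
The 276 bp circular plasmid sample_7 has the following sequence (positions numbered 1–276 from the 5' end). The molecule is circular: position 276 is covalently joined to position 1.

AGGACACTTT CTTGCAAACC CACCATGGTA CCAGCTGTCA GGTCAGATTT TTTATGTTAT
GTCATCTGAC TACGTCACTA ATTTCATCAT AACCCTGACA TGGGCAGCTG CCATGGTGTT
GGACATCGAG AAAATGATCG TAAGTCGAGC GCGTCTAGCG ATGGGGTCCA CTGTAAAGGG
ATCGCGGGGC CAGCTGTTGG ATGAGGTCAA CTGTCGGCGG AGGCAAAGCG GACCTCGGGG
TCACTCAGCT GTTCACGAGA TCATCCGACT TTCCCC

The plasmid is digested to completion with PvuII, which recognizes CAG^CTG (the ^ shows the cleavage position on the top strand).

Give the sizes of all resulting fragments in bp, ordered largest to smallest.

86, 73, 62, 55 bp

PvuII sites (CAGCTG) start at positions 32, 105, 191, 246.
PvuII cuts after base 3 of each site, so after positions 34, 107, 193, 248.
Circular molecule, 4 cuts → 4 fragments:
  35–107 → 73 bp
  108–193 → 86 bp
  194–248 → 55 bp
  249–276 then 1–34 → 28 + 34 = 62 bp
Sorted largest to smallest: 86, 73, 62, 55 bp.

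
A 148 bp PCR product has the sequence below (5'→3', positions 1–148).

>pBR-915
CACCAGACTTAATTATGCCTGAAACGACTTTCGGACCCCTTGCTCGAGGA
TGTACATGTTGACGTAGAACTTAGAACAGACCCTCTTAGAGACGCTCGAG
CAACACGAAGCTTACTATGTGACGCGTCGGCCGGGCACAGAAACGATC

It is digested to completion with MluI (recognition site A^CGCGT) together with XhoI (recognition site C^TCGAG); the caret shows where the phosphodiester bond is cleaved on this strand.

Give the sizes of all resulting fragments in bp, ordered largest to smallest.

The MluI site (ACGCGT) starts at position 122.
MluI cuts after the first base of each site, so after position 122.
XhoI sites (CTCGAG) start at positions 43, 95.
XhoI cuts after the first base of each site, so after positions 43, 95.
Combined cut positions: 43, 95, 122.
Linear molecule, 3 cuts → 4 fragments:
  1–43 → 43 bp
  44–95 → 52 bp
  96–122 → 27 bp
  123–148 → 26 bp
Sorted largest to smallest: 52, 43, 27, 26 bp.

52, 43, 27, 26 bp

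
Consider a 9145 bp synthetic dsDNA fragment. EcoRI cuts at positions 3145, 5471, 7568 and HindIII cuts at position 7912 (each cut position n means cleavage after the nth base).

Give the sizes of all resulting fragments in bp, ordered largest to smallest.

Combined cut positions (sorted): 3145, 5471, 7568, 7912.
Linear molecule, 4 cuts → 5 fragments:
  3145 − 0 = 3145 bp
  5471 − 3145 = 2326 bp
  7568 − 5471 = 2097 bp
  7912 − 7568 = 344 bp
  9145 − 7912 = 1233 bp
Sorted largest to smallest: 3145, 2326, 2097, 1233, 344 bp.

3145, 2326, 2097, 1233, 344 bp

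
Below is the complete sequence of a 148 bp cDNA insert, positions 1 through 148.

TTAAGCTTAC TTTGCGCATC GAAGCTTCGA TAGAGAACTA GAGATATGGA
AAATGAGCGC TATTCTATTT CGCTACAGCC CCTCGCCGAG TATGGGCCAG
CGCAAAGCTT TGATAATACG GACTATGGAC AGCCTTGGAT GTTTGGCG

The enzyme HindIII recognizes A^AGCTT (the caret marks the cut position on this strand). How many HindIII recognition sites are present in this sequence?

AAGCTT occurs starting at positions 3, 22, 105.
HindIII cuts at 3 sites.

3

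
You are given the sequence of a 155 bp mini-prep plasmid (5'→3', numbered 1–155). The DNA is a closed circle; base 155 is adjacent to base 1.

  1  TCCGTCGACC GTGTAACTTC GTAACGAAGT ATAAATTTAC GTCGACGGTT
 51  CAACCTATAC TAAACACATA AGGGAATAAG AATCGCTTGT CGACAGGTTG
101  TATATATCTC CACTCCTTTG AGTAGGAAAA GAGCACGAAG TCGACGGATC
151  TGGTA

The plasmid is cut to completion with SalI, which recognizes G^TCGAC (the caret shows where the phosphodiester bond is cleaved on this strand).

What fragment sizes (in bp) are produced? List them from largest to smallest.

51, 48, 37, 19 bp

SalI sites (GTCGAC) start at positions 4, 41, 89, 140.
SalI cuts after the first base of each site, so after positions 4, 41, 89, 140.
Circular molecule, 4 cuts → 4 fragments:
  5–41 → 37 bp
  42–89 → 48 bp
  90–140 → 51 bp
  141–155 then 1–4 → 15 + 4 = 19 bp
Sorted largest to smallest: 51, 48, 37, 19 bp.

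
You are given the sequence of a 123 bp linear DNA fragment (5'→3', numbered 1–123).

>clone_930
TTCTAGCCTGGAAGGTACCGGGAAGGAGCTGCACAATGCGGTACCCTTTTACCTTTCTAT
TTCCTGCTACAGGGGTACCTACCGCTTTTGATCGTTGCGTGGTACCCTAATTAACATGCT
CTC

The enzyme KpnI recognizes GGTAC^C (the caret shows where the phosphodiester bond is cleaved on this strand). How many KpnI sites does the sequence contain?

GGTACC occurs starting at positions 14, 40, 74, 101.
KpnI cuts at 4 sites.

4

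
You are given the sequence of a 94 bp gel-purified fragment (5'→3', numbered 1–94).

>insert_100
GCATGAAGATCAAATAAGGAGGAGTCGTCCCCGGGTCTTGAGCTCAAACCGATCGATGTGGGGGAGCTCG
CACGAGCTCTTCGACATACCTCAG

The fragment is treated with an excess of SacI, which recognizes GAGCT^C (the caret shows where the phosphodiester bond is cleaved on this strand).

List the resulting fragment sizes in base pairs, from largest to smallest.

44, 24, 16, 10 bp

SacI sites (GAGCTC) start at positions 40, 64, 74.
SacI cuts after base 5 of each site (before the last base), so after positions 44, 68, 78.
Linear molecule, 3 cuts → 4 fragments:
  1–44 → 44 bp
  45–68 → 24 bp
  69–78 → 10 bp
  79–94 → 16 bp
Sorted largest to smallest: 44, 24, 16, 10 bp.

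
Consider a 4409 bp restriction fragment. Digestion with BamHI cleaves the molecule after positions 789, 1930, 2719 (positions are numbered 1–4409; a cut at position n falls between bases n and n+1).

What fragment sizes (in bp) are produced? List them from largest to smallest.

1690, 1141, 789, 789 bp

Linear molecule, 3 cuts → 4 fragments:
  789 − 0 = 789 bp
  1930 − 789 = 1141 bp
  2719 − 1930 = 789 bp
  4409 − 2719 = 1690 bp
Sorted largest to smallest: 1690, 1141, 789, 789 bp.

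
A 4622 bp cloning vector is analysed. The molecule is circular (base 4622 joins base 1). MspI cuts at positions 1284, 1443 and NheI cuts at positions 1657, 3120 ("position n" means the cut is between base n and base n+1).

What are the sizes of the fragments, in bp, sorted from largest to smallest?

Combined cut positions (sorted): 1284, 1443, 1657, 3120.
Circular molecule, 4 cuts → 4 fragments:
  1443 − 1284 = 159 bp
  1657 − 1443 = 214 bp
  3120 − 1657 = 1463 bp
  wrap: 4622 − 3120 + 1284 = 2786 bp
Sorted largest to smallest: 2786, 1463, 214, 159 bp.

2786, 1463, 214, 159 bp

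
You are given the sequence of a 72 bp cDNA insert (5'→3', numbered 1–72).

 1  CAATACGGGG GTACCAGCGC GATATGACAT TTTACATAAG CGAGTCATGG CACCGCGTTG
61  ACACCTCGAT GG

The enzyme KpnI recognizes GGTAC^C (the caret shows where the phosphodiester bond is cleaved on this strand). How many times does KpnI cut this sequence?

GGTACC occurs starting at position 10.
KpnI cuts at 1 site.

1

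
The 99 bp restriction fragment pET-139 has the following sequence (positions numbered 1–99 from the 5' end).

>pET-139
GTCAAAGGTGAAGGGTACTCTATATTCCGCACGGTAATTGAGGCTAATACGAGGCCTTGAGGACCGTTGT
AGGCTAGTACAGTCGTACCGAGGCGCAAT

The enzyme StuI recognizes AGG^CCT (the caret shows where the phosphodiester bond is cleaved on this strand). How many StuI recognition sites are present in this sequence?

AGGCCT occurs starting at position 52.
StuI cuts at 1 site.

1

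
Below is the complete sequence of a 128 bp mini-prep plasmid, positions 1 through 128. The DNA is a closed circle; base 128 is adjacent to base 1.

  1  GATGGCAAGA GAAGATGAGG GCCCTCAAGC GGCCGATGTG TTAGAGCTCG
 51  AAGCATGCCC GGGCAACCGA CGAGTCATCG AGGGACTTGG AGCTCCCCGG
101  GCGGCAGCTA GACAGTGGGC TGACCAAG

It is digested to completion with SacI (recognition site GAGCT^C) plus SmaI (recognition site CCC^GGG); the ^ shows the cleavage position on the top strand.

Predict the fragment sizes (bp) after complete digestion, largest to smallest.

78, 34, 12, 4 bp

SacI sites (GAGCTC) start at positions 44, 90.
SacI cuts after base 5 of each site (before the last base), so after positions 48, 94.
SmaI sites (CCCGGG) start at positions 58, 96.
SmaI cuts after base 3 of each site, so after positions 60, 98.
Combined cut positions: 48, 60, 94, 98.
Circular molecule, 4 cuts → 4 fragments:
  49–60 → 12 bp
  61–94 → 34 bp
  95–98 → 4 bp
  99–128 then 1–48 → 30 + 48 = 78 bp
Sorted largest to smallest: 78, 34, 12, 4 bp.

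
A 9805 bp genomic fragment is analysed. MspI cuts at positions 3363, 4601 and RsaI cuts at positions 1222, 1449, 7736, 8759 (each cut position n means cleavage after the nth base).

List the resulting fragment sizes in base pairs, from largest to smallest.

Combined cut positions (sorted): 1222, 1449, 3363, 4601, 7736, 8759.
Linear molecule, 6 cuts → 7 fragments:
  1222 − 0 = 1222 bp
  1449 − 1222 = 227 bp
  3363 − 1449 = 1914 bp
  4601 − 3363 = 1238 bp
  7736 − 4601 = 3135 bp
  8759 − 7736 = 1023 bp
  9805 − 8759 = 1046 bp
Sorted largest to smallest: 3135, 1914, 1238, 1222, 1046, 1023, 227 bp.

3135, 1914, 1238, 1222, 1046, 1023, 227 bp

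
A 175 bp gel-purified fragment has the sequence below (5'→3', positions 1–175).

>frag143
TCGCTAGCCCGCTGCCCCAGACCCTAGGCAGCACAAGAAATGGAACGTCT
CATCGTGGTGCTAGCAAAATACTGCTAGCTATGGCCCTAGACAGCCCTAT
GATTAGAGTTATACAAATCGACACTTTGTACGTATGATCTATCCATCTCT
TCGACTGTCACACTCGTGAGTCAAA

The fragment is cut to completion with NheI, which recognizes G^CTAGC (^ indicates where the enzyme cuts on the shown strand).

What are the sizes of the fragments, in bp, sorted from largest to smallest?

101, 57, 14, 3 bp

NheI sites (GCTAGC) start at positions 3, 60, 74.
NheI cuts after the first base of each site, so after positions 3, 60, 74.
Linear molecule, 3 cuts → 4 fragments:
  1–3 → 3 bp
  4–60 → 57 bp
  61–74 → 14 bp
  75–175 → 101 bp
Sorted largest to smallest: 101, 57, 14, 3 bp.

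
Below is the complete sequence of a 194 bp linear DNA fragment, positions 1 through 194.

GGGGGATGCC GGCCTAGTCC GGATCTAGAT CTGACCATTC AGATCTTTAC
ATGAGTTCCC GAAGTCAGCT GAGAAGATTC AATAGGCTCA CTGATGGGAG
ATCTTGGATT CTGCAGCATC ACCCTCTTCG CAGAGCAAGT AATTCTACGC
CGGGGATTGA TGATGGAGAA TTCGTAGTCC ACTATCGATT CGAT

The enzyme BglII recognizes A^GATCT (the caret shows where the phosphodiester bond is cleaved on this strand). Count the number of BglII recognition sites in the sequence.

AGATCT occurs starting at positions 27, 41, 99.
BglII cuts at 3 sites.

3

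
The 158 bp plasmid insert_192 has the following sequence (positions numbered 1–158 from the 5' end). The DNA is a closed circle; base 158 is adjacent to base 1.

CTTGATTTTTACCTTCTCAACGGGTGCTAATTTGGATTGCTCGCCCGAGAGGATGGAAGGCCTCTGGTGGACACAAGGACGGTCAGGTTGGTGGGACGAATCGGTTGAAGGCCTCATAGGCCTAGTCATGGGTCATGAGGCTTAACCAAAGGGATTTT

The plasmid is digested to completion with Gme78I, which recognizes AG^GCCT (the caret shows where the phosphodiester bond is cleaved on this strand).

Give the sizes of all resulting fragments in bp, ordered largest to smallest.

98, 51, 9 bp

Gme78I sites (AGGCCT) start at positions 58, 109, 118.
Gme78I cuts after base 2 of each site, so after positions 59, 110, 119.
Circular molecule, 3 cuts → 3 fragments:
  60–110 → 51 bp
  111–119 → 9 bp
  120–158 then 1–59 → 39 + 59 = 98 bp
Sorted largest to smallest: 98, 51, 9 bp.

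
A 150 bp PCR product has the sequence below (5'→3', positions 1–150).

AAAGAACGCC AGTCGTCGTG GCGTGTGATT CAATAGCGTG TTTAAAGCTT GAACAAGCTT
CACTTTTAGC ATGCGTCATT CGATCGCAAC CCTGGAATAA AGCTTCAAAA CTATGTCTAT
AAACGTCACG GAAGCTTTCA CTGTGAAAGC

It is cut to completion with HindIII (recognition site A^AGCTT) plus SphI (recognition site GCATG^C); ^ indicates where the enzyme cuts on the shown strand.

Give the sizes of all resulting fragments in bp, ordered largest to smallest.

HindIII sites (AAGCTT) start at positions 45, 55, 100, 132.
HindIII cuts after the first base of each site, so after positions 45, 55, 100, 132.
The SphI site (GCATGC) starts at position 69.
SphI cuts after base 5 of each site (before the last base), so after position 73.
Combined cut positions: 45, 55, 73, 100, 132.
Linear molecule, 5 cuts → 6 fragments:
  1–45 → 45 bp
  46–55 → 10 bp
  56–73 → 18 bp
  74–100 → 27 bp
  101–132 → 32 bp
  133–150 → 18 bp
Sorted largest to smallest: 45, 32, 27, 18, 18, 10 bp.

45, 32, 27, 18, 18, 10 bp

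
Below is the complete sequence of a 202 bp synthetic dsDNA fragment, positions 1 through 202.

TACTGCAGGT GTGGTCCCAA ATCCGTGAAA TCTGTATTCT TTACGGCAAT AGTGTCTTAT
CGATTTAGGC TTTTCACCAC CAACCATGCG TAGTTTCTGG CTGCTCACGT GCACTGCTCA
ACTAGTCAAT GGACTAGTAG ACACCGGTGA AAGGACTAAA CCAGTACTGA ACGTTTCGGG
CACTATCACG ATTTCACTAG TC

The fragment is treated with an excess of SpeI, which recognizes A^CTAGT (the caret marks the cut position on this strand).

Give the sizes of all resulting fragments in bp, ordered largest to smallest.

121, 63, 12, 6 bp

SpeI sites (ACTAGT) start at positions 121, 133, 196.
SpeI cuts after the first base of each site, so after positions 121, 133, 196.
Linear molecule, 3 cuts → 4 fragments:
  1–121 → 121 bp
  122–133 → 12 bp
  134–196 → 63 bp
  197–202 → 6 bp
Sorted largest to smallest: 121, 63, 12, 6 bp.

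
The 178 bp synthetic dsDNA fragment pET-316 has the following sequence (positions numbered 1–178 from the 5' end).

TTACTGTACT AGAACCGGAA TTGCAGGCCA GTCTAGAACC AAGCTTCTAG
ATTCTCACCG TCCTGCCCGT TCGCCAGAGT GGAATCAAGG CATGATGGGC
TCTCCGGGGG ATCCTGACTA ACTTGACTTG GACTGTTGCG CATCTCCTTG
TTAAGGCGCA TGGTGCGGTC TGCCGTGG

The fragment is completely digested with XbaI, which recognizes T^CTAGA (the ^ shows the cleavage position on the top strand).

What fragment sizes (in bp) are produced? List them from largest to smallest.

132, 32, 14 bp

XbaI sites (TCTAGA) start at positions 32, 46.
XbaI cuts after the first base of each site, so after positions 32, 46.
Linear molecule, 2 cuts → 3 fragments:
  1–32 → 32 bp
  33–46 → 14 bp
  47–178 → 132 bp
Sorted largest to smallest: 132, 32, 14 bp.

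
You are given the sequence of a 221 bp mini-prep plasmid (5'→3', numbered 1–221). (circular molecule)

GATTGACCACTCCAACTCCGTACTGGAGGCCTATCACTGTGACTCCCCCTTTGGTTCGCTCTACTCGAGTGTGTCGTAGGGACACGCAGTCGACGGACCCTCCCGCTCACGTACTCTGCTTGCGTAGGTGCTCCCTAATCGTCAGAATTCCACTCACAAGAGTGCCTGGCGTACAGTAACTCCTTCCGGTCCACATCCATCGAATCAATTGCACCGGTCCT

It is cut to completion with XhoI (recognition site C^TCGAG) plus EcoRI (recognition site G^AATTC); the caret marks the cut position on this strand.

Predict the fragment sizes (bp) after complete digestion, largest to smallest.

140, 81 bp

The XhoI site (CTCGAG) starts at position 64.
XhoI cuts after the first base of each site, so after position 64.
The EcoRI site (GAATTC) starts at position 145.
EcoRI cuts after the first base of each site, so after position 145.
Combined cut positions: 64, 145.
Circular molecule, 2 cuts → 2 fragments:
  65–145 → 81 bp
  146–221 then 1–64 → 76 + 64 = 140 bp
Sorted largest to smallest: 140, 81 bp.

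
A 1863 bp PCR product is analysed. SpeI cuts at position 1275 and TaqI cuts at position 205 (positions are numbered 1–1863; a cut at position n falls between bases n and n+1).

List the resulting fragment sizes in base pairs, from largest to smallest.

1070, 588, 205 bp

Combined cut positions (sorted): 205, 1275.
Linear molecule, 2 cuts → 3 fragments:
  205 − 0 = 205 bp
  1275 − 205 = 1070 bp
  1863 − 1275 = 588 bp
Sorted largest to smallest: 1070, 588, 205 bp.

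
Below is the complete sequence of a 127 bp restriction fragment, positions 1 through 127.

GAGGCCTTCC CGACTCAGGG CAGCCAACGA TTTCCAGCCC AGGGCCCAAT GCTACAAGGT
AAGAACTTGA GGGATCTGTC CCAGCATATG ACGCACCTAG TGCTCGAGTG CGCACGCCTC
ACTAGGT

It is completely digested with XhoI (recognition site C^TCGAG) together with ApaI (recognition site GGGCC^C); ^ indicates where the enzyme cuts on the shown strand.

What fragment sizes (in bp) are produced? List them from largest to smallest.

The XhoI site (CTCGAG) starts at position 103.
XhoI cuts after the first base of each site, so after position 103.
The ApaI site (GGGCCC) starts at position 42.
ApaI cuts after base 5 of each site (before the last base), so after position 46.
Combined cut positions: 46, 103.
Linear molecule, 2 cuts → 3 fragments:
  1–46 → 46 bp
  47–103 → 57 bp
  104–127 → 24 bp
Sorted largest to smallest: 57, 46, 24 bp.

57, 46, 24 bp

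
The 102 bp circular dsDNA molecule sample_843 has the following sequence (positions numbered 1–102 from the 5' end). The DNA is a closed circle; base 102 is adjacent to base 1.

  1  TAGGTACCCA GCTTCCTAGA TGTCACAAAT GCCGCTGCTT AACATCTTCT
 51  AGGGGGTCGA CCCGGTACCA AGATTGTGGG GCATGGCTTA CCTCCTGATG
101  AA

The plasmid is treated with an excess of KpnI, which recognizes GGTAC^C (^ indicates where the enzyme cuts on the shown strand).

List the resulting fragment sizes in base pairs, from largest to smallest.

61, 41 bp

KpnI sites (GGTACC) start at positions 3, 64.
KpnI cuts after base 5 of each site (before the last base), so after positions 7, 68.
Circular molecule, 2 cuts → 2 fragments:
  8–68 → 61 bp
  69–102 then 1–7 → 34 + 7 = 41 bp
Sorted largest to smallest: 61, 41 bp.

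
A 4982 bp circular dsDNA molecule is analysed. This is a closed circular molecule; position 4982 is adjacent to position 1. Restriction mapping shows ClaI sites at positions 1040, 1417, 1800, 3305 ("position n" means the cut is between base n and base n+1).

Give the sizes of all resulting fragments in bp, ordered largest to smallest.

2717, 1505, 383, 377 bp

Circular molecule, 4 cuts → 4 fragments:
  1417 − 1040 = 377 bp
  1800 − 1417 = 383 bp
  3305 − 1800 = 1505 bp
  wrap: 4982 − 3305 + 1040 = 2717 bp
Sorted largest to smallest: 2717, 1505, 383, 377 bp.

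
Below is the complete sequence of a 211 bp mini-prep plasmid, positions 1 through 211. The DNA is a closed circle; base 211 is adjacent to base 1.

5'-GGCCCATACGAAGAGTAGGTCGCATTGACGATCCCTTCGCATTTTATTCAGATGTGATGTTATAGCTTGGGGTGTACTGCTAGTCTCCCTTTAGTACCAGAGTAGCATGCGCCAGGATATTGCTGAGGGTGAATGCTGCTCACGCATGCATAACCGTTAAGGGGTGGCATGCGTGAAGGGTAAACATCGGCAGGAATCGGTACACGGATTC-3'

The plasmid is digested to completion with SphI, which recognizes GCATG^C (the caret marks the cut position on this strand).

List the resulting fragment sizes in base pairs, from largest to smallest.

149, 39, 23 bp

SphI sites (GCATGC) start at positions 105, 144, 167.
SphI cuts after base 5 of each site (before the last base), so after positions 109, 148, 171.
Circular molecule, 3 cuts → 3 fragments:
  110–148 → 39 bp
  149–171 → 23 bp
  172–211 then 1–109 → 40 + 109 = 149 bp
Sorted largest to smallest: 149, 39, 23 bp.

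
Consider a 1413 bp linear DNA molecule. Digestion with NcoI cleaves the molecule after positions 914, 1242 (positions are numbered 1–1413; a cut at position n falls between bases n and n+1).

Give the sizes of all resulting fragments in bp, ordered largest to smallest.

Linear molecule, 2 cuts → 3 fragments:
  914 − 0 = 914 bp
  1242 − 914 = 328 bp
  1413 − 1242 = 171 bp
Sorted largest to smallest: 914, 328, 171 bp.

914, 328, 171 bp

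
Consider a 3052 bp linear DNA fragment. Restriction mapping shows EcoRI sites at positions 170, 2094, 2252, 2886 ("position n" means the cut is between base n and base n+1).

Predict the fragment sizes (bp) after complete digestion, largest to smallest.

Linear molecule, 4 cuts → 5 fragments:
  170 − 0 = 170 bp
  2094 − 170 = 1924 bp
  2252 − 2094 = 158 bp
  2886 − 2252 = 634 bp
  3052 − 2886 = 166 bp
Sorted largest to smallest: 1924, 634, 170, 166, 158 bp.

1924, 634, 170, 166, 158 bp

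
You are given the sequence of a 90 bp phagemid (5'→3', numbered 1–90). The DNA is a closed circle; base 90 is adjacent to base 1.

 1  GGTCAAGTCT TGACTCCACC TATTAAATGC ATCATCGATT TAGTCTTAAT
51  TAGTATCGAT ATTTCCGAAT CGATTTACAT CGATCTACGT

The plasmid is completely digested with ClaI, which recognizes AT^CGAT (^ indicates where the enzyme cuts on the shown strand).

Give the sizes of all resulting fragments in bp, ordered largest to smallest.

ClaI sites (ATCGAT) start at positions 34, 55, 69, 79.
ClaI cuts after base 2 of each site, so after positions 35, 56, 70, 80.
Circular molecule, 4 cuts → 4 fragments:
  36–56 → 21 bp
  57–70 → 14 bp
  71–80 → 10 bp
  81–90 then 1–35 → 10 + 35 = 45 bp
Sorted largest to smallest: 45, 21, 14, 10 bp.

45, 21, 14, 10 bp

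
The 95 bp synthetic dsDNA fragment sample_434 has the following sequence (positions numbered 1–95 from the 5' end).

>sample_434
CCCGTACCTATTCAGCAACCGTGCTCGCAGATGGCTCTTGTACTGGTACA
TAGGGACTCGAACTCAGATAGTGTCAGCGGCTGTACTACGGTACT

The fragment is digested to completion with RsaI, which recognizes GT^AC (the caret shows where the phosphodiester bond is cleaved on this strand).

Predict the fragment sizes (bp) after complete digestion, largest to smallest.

RsaI sites (GTAC) start at positions 4, 40, 46, 83, 91.
RsaI cuts after base 2 of each site, so after positions 5, 41, 47, 84, 92.
Linear molecule, 5 cuts → 6 fragments:
  1–5 → 5 bp
  6–41 → 36 bp
  42–47 → 6 bp
  48–84 → 37 bp
  85–92 → 8 bp
  93–95 → 3 bp
Sorted largest to smallest: 37, 36, 8, 6, 5, 3 bp.

37, 36, 8, 6, 5, 3 bp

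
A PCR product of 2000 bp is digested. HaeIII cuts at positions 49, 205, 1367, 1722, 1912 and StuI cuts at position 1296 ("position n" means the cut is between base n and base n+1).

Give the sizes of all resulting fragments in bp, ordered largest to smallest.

Combined cut positions (sorted): 49, 205, 1296, 1367, 1722, 1912.
Linear molecule, 6 cuts → 7 fragments:
  49 − 0 = 49 bp
  205 − 49 = 156 bp
  1296 − 205 = 1091 bp
  1367 − 1296 = 71 bp
  1722 − 1367 = 355 bp
  1912 − 1722 = 190 bp
  2000 − 1912 = 88 bp
Sorted largest to smallest: 1091, 355, 190, 156, 88, 71, 49 bp.

1091, 355, 190, 156, 88, 71, 49 bp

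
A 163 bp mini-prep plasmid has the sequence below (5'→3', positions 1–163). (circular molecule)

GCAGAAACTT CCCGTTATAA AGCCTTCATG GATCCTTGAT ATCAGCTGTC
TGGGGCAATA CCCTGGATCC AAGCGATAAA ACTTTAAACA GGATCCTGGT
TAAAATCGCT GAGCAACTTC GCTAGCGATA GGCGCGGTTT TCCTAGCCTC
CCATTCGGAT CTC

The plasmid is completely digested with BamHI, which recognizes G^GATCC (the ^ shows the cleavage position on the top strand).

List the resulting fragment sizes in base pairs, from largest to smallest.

BamHI sites (GGATCC) start at positions 30, 65, 91.
BamHI cuts after the first base of each site, so after positions 30, 65, 91.
Circular molecule, 3 cuts → 3 fragments:
  31–65 → 35 bp
  66–91 → 26 bp
  92–163 then 1–30 → 72 + 30 = 102 bp
Sorted largest to smallest: 102, 35, 26 bp.

102, 35, 26 bp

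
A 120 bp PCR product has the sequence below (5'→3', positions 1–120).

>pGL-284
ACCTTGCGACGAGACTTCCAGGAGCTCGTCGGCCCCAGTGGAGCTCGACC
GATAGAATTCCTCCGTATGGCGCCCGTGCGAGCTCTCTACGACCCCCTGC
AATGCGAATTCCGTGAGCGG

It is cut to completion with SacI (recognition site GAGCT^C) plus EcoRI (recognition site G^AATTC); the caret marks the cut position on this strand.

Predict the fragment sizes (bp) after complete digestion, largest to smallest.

29, 26, 22, 19, 14, 10 bp

SacI sites (GAGCTC) start at positions 22, 41, 80.
SacI cuts after base 5 of each site (before the last base), so after positions 26, 45, 84.
EcoRI sites (GAATTC) start at positions 55, 106.
EcoRI cuts after the first base of each site, so after positions 55, 106.
Combined cut positions: 26, 45, 55, 84, 106.
Linear molecule, 5 cuts → 6 fragments:
  1–26 → 26 bp
  27–45 → 19 bp
  46–55 → 10 bp
  56–84 → 29 bp
  85–106 → 22 bp
  107–120 → 14 bp
Sorted largest to smallest: 29, 26, 22, 19, 14, 10 bp.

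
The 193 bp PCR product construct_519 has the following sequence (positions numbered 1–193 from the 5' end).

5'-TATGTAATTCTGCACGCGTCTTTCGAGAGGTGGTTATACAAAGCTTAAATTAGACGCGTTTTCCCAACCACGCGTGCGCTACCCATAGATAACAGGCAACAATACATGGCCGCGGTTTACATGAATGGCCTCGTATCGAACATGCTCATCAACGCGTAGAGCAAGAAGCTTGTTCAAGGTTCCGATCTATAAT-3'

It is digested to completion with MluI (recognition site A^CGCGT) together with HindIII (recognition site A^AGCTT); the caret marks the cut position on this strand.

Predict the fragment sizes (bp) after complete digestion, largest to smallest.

82, 27, 27, 16, 14, 14, 13 bp

MluI sites (ACGCGT) start at positions 14, 54, 70, 152.
MluI cuts after the first base of each site, so after positions 14, 54, 70, 152.
HindIII sites (AAGCTT) start at positions 41, 166.
HindIII cuts after the first base of each site, so after positions 41, 166.
Combined cut positions: 14, 41, 54, 70, 152, 166.
Linear molecule, 6 cuts → 7 fragments:
  1–14 → 14 bp
  15–41 → 27 bp
  42–54 → 13 bp
  55–70 → 16 bp
  71–152 → 82 bp
  153–166 → 14 bp
  167–193 → 27 bp
Sorted largest to smallest: 82, 27, 27, 16, 14, 14, 13 bp.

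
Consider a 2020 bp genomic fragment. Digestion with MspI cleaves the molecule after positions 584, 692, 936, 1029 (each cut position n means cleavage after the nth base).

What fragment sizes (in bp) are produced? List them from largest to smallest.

Linear molecule, 4 cuts → 5 fragments:
  584 − 0 = 584 bp
  692 − 584 = 108 bp
  936 − 692 = 244 bp
  1029 − 936 = 93 bp
  2020 − 1029 = 991 bp
Sorted largest to smallest: 991, 584, 244, 108, 93 bp.

991, 584, 244, 108, 93 bp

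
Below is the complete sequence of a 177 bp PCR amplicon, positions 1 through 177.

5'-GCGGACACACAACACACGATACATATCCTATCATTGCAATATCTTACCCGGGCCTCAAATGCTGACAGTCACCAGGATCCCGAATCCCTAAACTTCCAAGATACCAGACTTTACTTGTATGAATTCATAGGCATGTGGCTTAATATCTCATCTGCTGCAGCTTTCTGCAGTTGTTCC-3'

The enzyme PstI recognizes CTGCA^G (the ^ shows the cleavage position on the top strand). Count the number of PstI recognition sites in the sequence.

2

CTGCAG occurs starting at positions 155, 165.
PstI cuts at 2 sites.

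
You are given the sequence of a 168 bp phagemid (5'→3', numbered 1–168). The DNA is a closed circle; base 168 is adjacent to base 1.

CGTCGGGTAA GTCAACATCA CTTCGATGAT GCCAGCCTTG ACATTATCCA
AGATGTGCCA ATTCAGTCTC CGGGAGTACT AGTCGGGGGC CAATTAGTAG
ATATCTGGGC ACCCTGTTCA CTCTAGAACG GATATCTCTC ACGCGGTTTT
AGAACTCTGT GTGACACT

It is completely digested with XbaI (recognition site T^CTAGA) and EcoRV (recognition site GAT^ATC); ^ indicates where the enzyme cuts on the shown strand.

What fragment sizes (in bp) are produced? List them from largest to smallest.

137, 20, 11 bp

The XbaI site (TCTAGA) starts at position 122.
XbaI cuts after the first base of each site, so after position 122.
EcoRV sites (GATATC) start at positions 100, 131.
EcoRV cuts after base 3 of each site, so after positions 102, 133.
Combined cut positions: 102, 122, 133.
Circular molecule, 3 cuts → 3 fragments:
  103–122 → 20 bp
  123–133 → 11 bp
  134–168 then 1–102 → 35 + 102 = 137 bp
Sorted largest to smallest: 137, 20, 11 bp.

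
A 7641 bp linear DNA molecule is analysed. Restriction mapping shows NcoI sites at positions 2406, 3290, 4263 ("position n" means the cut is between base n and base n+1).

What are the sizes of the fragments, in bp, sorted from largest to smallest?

Linear molecule, 3 cuts → 4 fragments:
  2406 − 0 = 2406 bp
  3290 − 2406 = 884 bp
  4263 − 3290 = 973 bp
  7641 − 4263 = 3378 bp
Sorted largest to smallest: 3378, 2406, 973, 884 bp.

3378, 2406, 973, 884 bp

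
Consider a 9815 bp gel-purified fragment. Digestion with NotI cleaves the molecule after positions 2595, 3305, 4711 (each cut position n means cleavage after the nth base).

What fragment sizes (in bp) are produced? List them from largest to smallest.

5104, 2595, 1406, 710 bp

Linear molecule, 3 cuts → 4 fragments:
  2595 − 0 = 2595 bp
  3305 − 2595 = 710 bp
  4711 − 3305 = 1406 bp
  9815 − 4711 = 5104 bp
Sorted largest to smallest: 5104, 2595, 1406, 710 bp.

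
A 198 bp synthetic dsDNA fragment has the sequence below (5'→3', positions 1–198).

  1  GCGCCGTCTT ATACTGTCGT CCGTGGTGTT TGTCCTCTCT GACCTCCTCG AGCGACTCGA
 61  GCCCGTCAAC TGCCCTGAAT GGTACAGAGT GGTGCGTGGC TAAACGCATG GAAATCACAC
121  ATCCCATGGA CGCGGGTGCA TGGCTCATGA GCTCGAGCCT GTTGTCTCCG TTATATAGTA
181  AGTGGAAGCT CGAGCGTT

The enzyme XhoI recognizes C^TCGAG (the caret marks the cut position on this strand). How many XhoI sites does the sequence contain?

CTCGAG occurs starting at positions 47, 56, 152, 189.
XhoI cuts at 4 sites.

4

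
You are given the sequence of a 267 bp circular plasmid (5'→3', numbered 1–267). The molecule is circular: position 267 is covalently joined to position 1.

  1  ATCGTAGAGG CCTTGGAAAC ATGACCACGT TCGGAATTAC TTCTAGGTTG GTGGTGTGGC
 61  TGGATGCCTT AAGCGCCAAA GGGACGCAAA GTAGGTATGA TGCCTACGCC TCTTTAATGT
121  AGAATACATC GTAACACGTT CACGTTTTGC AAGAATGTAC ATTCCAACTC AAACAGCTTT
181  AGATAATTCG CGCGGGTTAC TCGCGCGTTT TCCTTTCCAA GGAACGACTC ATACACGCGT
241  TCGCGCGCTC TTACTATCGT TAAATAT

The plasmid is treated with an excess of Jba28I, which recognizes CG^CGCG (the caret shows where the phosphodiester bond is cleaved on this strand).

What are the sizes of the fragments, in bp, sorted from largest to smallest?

214, 40, 13 bp

Jba28I sites (CGCGCG) start at positions 189, 202, 242.
Jba28I cuts after base 2 of each site, so after positions 190, 203, 243.
Circular molecule, 3 cuts → 3 fragments:
  191–203 → 13 bp
  204–243 → 40 bp
  244–267 then 1–190 → 24 + 190 = 214 bp
Sorted largest to smallest: 214, 40, 13 bp.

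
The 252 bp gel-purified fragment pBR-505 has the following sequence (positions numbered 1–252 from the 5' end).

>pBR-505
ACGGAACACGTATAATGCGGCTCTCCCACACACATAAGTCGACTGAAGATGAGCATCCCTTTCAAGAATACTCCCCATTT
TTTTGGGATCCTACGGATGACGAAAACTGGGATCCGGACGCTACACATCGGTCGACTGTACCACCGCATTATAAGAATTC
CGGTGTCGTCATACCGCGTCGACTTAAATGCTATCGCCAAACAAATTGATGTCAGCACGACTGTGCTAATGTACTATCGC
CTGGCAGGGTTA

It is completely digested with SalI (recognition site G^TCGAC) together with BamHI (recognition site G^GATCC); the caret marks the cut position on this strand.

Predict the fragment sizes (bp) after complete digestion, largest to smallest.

SalI sites (GTCGAC) start at positions 38, 131, 178.
SalI cuts after the first base of each site, so after positions 38, 131, 178.
BamHI sites (GGATCC) start at positions 86, 110.
BamHI cuts after the first base of each site, so after positions 86, 110.
Combined cut positions: 38, 86, 110, 131, 178.
Linear molecule, 5 cuts → 6 fragments:
  1–38 → 38 bp
  39–86 → 48 bp
  87–110 → 24 bp
  111–131 → 21 bp
  132–178 → 47 bp
  179–252 → 74 bp
Sorted largest to smallest: 74, 48, 47, 38, 24, 21 bp.

74, 48, 47, 38, 24, 21 bp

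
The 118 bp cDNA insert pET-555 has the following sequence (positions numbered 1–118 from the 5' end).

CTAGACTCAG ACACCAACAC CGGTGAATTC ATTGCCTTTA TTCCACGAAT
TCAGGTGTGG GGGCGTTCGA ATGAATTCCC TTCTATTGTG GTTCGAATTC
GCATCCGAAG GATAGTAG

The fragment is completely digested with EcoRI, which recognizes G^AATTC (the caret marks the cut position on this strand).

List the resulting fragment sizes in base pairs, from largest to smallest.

26, 25, 23, 22, 22 bp

EcoRI sites (GAATTC) start at positions 25, 47, 73, 95.
EcoRI cuts after the first base of each site, so after positions 25, 47, 73, 95.
Linear molecule, 4 cuts → 5 fragments:
  1–25 → 25 bp
  26–47 → 22 bp
  48–73 → 26 bp
  74–95 → 22 bp
  96–118 → 23 bp
Sorted largest to smallest: 26, 25, 23, 22, 22 bp.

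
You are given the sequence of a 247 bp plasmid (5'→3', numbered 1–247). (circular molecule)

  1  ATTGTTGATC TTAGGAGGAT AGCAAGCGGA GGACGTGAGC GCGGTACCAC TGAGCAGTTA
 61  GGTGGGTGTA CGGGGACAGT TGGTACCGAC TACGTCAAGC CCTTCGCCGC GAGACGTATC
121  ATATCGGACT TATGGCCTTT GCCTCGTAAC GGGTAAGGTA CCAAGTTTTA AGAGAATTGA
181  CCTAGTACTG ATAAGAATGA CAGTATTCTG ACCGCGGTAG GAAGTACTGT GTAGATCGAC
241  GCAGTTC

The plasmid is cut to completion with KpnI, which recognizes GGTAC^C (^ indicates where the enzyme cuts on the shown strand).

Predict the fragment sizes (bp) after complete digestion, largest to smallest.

KpnI sites (GGTACC) start at positions 43, 82, 157.
KpnI cuts after base 5 of each site (before the last base), so after positions 47, 86, 161.
Circular molecule, 3 cuts → 3 fragments:
  48–86 → 39 bp
  87–161 → 75 bp
  162–247 then 1–47 → 86 + 47 = 133 bp
Sorted largest to smallest: 133, 75, 39 bp.

133, 75, 39 bp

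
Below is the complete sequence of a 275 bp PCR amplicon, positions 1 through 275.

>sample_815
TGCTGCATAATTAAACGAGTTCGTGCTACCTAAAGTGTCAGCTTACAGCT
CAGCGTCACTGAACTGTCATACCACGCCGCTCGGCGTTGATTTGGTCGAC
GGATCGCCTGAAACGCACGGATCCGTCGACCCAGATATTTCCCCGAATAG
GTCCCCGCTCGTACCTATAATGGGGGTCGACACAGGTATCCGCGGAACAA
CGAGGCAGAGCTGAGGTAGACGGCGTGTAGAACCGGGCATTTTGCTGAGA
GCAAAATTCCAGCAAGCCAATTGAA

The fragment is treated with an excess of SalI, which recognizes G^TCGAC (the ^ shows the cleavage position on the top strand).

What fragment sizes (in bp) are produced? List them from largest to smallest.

99, 95, 51, 30 bp

SalI sites (GTCGAC) start at positions 95, 125, 176.
SalI cuts after the first base of each site, so after positions 95, 125, 176.
Linear molecule, 3 cuts → 4 fragments:
  1–95 → 95 bp
  96–125 → 30 bp
  126–176 → 51 bp
  177–275 → 99 bp
Sorted largest to smallest: 99, 95, 51, 30 bp.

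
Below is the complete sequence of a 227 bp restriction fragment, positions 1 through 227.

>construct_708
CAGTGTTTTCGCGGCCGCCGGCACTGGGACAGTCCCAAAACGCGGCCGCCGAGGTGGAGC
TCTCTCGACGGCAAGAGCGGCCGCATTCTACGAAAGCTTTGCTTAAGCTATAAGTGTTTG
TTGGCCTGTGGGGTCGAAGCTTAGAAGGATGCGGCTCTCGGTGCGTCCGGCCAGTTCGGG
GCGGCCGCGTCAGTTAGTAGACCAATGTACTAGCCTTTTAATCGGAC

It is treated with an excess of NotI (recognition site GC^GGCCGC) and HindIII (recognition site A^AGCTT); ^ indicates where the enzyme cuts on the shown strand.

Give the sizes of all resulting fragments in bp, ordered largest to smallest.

NotI sites (GCGGCCGC) start at positions 11, 42, 77, 181.
NotI cuts after base 2 of each site, so after positions 12, 43, 78, 182.
HindIII sites (AAGCTT) start at positions 94, 137.
HindIII cuts after the first base of each site, so after positions 94, 137.
Combined cut positions: 12, 43, 78, 94, 137, 182.
Linear molecule, 6 cuts → 7 fragments:
  1–12 → 12 bp
  13–43 → 31 bp
  44–78 → 35 bp
  79–94 → 16 bp
  95–137 → 43 bp
  138–182 → 45 bp
  183–227 → 45 bp
Sorted largest to smallest: 45, 45, 43, 35, 31, 16, 12 bp.

45, 45, 43, 35, 31, 16, 12 bp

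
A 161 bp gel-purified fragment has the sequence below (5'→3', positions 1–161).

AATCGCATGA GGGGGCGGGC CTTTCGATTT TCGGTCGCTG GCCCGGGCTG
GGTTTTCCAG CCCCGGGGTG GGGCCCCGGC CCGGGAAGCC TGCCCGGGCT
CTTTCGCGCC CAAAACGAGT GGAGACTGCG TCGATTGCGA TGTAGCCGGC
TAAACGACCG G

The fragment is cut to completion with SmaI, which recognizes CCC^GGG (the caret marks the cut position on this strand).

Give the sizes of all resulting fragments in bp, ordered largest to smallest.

SmaI sites (CCCGGG) start at positions 42, 62, 80, 93.
SmaI cuts after base 3 of each site, so after positions 44, 64, 82, 95.
Linear molecule, 4 cuts → 5 fragments:
  1–44 → 44 bp
  45–64 → 20 bp
  65–82 → 18 bp
  83–95 → 13 bp
  96–161 → 66 bp
Sorted largest to smallest: 66, 44, 20, 18, 13 bp.

66, 44, 20, 18, 13 bp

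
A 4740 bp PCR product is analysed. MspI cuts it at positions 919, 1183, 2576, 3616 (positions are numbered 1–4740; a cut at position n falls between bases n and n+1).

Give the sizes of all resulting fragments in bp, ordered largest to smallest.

Linear molecule, 4 cuts → 5 fragments:
  919 − 0 = 919 bp
  1183 − 919 = 264 bp
  2576 − 1183 = 1393 bp
  3616 − 2576 = 1040 bp
  4740 − 3616 = 1124 bp
Sorted largest to smallest: 1393, 1124, 1040, 919, 264 bp.

1393, 1124, 1040, 919, 264 bp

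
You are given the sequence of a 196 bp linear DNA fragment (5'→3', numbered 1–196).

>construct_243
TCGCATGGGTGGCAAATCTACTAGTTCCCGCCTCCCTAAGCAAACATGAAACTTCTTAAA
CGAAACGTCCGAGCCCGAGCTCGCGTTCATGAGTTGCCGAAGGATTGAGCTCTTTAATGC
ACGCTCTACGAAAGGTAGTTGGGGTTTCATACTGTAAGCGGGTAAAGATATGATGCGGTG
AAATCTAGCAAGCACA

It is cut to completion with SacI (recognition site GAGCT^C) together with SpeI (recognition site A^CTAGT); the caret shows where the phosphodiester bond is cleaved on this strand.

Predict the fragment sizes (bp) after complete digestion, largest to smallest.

85, 61, 30, 20 bp

SacI sites (GAGCTC) start at positions 77, 107.
SacI cuts after base 5 of each site (before the last base), so after positions 81, 111.
The SpeI site (ACTAGT) starts at position 20.
SpeI cuts after the first base of each site, so after position 20.
Combined cut positions: 20, 81, 111.
Linear molecule, 3 cuts → 4 fragments:
  1–20 → 20 bp
  21–81 → 61 bp
  82–111 → 30 bp
  112–196 → 85 bp
Sorted largest to smallest: 85, 61, 30, 20 bp.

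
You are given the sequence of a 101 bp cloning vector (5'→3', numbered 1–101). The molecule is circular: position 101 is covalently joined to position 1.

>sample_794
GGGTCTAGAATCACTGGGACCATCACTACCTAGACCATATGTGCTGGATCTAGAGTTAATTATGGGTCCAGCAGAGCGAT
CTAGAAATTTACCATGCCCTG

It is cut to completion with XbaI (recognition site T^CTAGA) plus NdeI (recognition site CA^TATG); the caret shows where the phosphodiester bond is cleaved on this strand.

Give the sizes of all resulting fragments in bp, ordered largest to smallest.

33, 31, 25, 12 bp

XbaI sites (TCTAGA) start at positions 4, 49, 80.
XbaI cuts after the first base of each site, so after positions 4, 49, 80.
The NdeI site (CATATG) starts at position 36.
NdeI cuts after base 2 of each site, so after position 37.
Combined cut positions: 4, 37, 49, 80.
Circular molecule, 4 cuts → 4 fragments:
  5–37 → 33 bp
  38–49 → 12 bp
  50–80 → 31 bp
  81–101 then 1–4 → 21 + 4 = 25 bp
Sorted largest to smallest: 33, 31, 25, 12 bp.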